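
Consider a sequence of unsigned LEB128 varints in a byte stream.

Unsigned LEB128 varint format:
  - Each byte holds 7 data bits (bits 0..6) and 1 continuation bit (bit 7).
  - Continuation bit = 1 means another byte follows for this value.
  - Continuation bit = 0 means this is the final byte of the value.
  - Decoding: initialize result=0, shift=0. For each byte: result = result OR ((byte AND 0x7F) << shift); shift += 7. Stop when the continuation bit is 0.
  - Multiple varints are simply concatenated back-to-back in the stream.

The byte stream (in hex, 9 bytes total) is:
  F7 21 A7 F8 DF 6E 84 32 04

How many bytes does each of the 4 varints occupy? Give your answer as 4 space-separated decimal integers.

Answer: 2 4 2 1

Derivation:
  byte[0]=0xF7 cont=1 payload=0x77=119: acc |= 119<<0 -> acc=119 shift=7
  byte[1]=0x21 cont=0 payload=0x21=33: acc |= 33<<7 -> acc=4343 shift=14 [end]
Varint 1: bytes[0:2] = F7 21 -> value 4343 (2 byte(s))
  byte[2]=0xA7 cont=1 payload=0x27=39: acc |= 39<<0 -> acc=39 shift=7
  byte[3]=0xF8 cont=1 payload=0x78=120: acc |= 120<<7 -> acc=15399 shift=14
  byte[4]=0xDF cont=1 payload=0x5F=95: acc |= 95<<14 -> acc=1571879 shift=21
  byte[5]=0x6E cont=0 payload=0x6E=110: acc |= 110<<21 -> acc=232258599 shift=28 [end]
Varint 2: bytes[2:6] = A7 F8 DF 6E -> value 232258599 (4 byte(s))
  byte[6]=0x84 cont=1 payload=0x04=4: acc |= 4<<0 -> acc=4 shift=7
  byte[7]=0x32 cont=0 payload=0x32=50: acc |= 50<<7 -> acc=6404 shift=14 [end]
Varint 3: bytes[6:8] = 84 32 -> value 6404 (2 byte(s))
  byte[8]=0x04 cont=0 payload=0x04=4: acc |= 4<<0 -> acc=4 shift=7 [end]
Varint 4: bytes[8:9] = 04 -> value 4 (1 byte(s))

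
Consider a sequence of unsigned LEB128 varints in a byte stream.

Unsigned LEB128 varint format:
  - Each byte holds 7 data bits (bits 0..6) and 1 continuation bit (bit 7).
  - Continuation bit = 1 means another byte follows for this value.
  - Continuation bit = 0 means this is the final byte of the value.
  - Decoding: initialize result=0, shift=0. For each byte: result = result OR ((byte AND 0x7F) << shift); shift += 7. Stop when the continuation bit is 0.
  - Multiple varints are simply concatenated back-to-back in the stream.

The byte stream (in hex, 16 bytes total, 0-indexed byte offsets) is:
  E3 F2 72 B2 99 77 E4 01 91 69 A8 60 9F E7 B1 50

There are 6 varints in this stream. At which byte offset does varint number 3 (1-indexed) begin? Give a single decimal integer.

Answer: 6

Derivation:
  byte[0]=0xE3 cont=1 payload=0x63=99: acc |= 99<<0 -> acc=99 shift=7
  byte[1]=0xF2 cont=1 payload=0x72=114: acc |= 114<<7 -> acc=14691 shift=14
  byte[2]=0x72 cont=0 payload=0x72=114: acc |= 114<<14 -> acc=1882467 shift=21 [end]
Varint 1: bytes[0:3] = E3 F2 72 -> value 1882467 (3 byte(s))
  byte[3]=0xB2 cont=1 payload=0x32=50: acc |= 50<<0 -> acc=50 shift=7
  byte[4]=0x99 cont=1 payload=0x19=25: acc |= 25<<7 -> acc=3250 shift=14
  byte[5]=0x77 cont=0 payload=0x77=119: acc |= 119<<14 -> acc=1952946 shift=21 [end]
Varint 2: bytes[3:6] = B2 99 77 -> value 1952946 (3 byte(s))
  byte[6]=0xE4 cont=1 payload=0x64=100: acc |= 100<<0 -> acc=100 shift=7
  byte[7]=0x01 cont=0 payload=0x01=1: acc |= 1<<7 -> acc=228 shift=14 [end]
Varint 3: bytes[6:8] = E4 01 -> value 228 (2 byte(s))
  byte[8]=0x91 cont=1 payload=0x11=17: acc |= 17<<0 -> acc=17 shift=7
  byte[9]=0x69 cont=0 payload=0x69=105: acc |= 105<<7 -> acc=13457 shift=14 [end]
Varint 4: bytes[8:10] = 91 69 -> value 13457 (2 byte(s))
  byte[10]=0xA8 cont=1 payload=0x28=40: acc |= 40<<0 -> acc=40 shift=7
  byte[11]=0x60 cont=0 payload=0x60=96: acc |= 96<<7 -> acc=12328 shift=14 [end]
Varint 5: bytes[10:12] = A8 60 -> value 12328 (2 byte(s))
  byte[12]=0x9F cont=1 payload=0x1F=31: acc |= 31<<0 -> acc=31 shift=7
  byte[13]=0xE7 cont=1 payload=0x67=103: acc |= 103<<7 -> acc=13215 shift=14
  byte[14]=0xB1 cont=1 payload=0x31=49: acc |= 49<<14 -> acc=816031 shift=21
  byte[15]=0x50 cont=0 payload=0x50=80: acc |= 80<<21 -> acc=168588191 shift=28 [end]
Varint 6: bytes[12:16] = 9F E7 B1 50 -> value 168588191 (4 byte(s))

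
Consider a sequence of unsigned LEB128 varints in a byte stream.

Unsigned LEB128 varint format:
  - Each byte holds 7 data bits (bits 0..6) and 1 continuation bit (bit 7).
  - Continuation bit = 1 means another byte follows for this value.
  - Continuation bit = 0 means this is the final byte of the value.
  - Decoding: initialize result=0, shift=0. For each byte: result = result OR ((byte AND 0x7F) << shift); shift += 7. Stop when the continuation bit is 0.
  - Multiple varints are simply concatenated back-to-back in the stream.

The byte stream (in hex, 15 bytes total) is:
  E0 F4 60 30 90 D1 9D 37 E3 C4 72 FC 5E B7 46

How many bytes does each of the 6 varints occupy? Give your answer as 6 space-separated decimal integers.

  byte[0]=0xE0 cont=1 payload=0x60=96: acc |= 96<<0 -> acc=96 shift=7
  byte[1]=0xF4 cont=1 payload=0x74=116: acc |= 116<<7 -> acc=14944 shift=14
  byte[2]=0x60 cont=0 payload=0x60=96: acc |= 96<<14 -> acc=1587808 shift=21 [end]
Varint 1: bytes[0:3] = E0 F4 60 -> value 1587808 (3 byte(s))
  byte[3]=0x30 cont=0 payload=0x30=48: acc |= 48<<0 -> acc=48 shift=7 [end]
Varint 2: bytes[3:4] = 30 -> value 48 (1 byte(s))
  byte[4]=0x90 cont=1 payload=0x10=16: acc |= 16<<0 -> acc=16 shift=7
  byte[5]=0xD1 cont=1 payload=0x51=81: acc |= 81<<7 -> acc=10384 shift=14
  byte[6]=0x9D cont=1 payload=0x1D=29: acc |= 29<<14 -> acc=485520 shift=21
  byte[7]=0x37 cont=0 payload=0x37=55: acc |= 55<<21 -> acc=115828880 shift=28 [end]
Varint 3: bytes[4:8] = 90 D1 9D 37 -> value 115828880 (4 byte(s))
  byte[8]=0xE3 cont=1 payload=0x63=99: acc |= 99<<0 -> acc=99 shift=7
  byte[9]=0xC4 cont=1 payload=0x44=68: acc |= 68<<7 -> acc=8803 shift=14
  byte[10]=0x72 cont=0 payload=0x72=114: acc |= 114<<14 -> acc=1876579 shift=21 [end]
Varint 4: bytes[8:11] = E3 C4 72 -> value 1876579 (3 byte(s))
  byte[11]=0xFC cont=1 payload=0x7C=124: acc |= 124<<0 -> acc=124 shift=7
  byte[12]=0x5E cont=0 payload=0x5E=94: acc |= 94<<7 -> acc=12156 shift=14 [end]
Varint 5: bytes[11:13] = FC 5E -> value 12156 (2 byte(s))
  byte[13]=0xB7 cont=1 payload=0x37=55: acc |= 55<<0 -> acc=55 shift=7
  byte[14]=0x46 cont=0 payload=0x46=70: acc |= 70<<7 -> acc=9015 shift=14 [end]
Varint 6: bytes[13:15] = B7 46 -> value 9015 (2 byte(s))

Answer: 3 1 4 3 2 2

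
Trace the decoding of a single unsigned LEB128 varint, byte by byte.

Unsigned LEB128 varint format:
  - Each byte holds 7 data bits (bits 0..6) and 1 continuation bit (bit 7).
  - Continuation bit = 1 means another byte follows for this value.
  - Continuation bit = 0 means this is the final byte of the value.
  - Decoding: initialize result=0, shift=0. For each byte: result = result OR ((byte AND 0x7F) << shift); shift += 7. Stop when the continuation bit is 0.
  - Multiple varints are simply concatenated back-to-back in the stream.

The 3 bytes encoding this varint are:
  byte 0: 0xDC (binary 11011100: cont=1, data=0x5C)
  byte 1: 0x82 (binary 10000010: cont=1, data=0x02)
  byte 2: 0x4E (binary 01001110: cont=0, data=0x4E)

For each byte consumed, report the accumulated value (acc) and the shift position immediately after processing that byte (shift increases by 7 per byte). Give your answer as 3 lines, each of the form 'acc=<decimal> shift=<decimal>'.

Answer: acc=92 shift=7
acc=348 shift=14
acc=1278300 shift=21

Derivation:
byte 0=0xDC: payload=0x5C=92, contrib = 92<<0 = 92; acc -> 92, shift -> 7
byte 1=0x82: payload=0x02=2, contrib = 2<<7 = 256; acc -> 348, shift -> 14
byte 2=0x4E: payload=0x4E=78, contrib = 78<<14 = 1277952; acc -> 1278300, shift -> 21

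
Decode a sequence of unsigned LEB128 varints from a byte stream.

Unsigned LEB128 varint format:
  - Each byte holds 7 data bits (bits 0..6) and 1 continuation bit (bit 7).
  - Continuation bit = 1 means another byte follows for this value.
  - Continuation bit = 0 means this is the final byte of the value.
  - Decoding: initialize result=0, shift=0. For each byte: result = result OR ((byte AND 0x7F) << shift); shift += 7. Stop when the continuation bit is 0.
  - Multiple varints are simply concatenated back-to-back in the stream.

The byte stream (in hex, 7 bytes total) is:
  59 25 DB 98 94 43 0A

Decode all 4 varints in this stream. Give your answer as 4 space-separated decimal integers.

  byte[0]=0x59 cont=0 payload=0x59=89: acc |= 89<<0 -> acc=89 shift=7 [end]
Varint 1: bytes[0:1] = 59 -> value 89 (1 byte(s))
  byte[1]=0x25 cont=0 payload=0x25=37: acc |= 37<<0 -> acc=37 shift=7 [end]
Varint 2: bytes[1:2] = 25 -> value 37 (1 byte(s))
  byte[2]=0xDB cont=1 payload=0x5B=91: acc |= 91<<0 -> acc=91 shift=7
  byte[3]=0x98 cont=1 payload=0x18=24: acc |= 24<<7 -> acc=3163 shift=14
  byte[4]=0x94 cont=1 payload=0x14=20: acc |= 20<<14 -> acc=330843 shift=21
  byte[5]=0x43 cont=0 payload=0x43=67: acc |= 67<<21 -> acc=140840027 shift=28 [end]
Varint 3: bytes[2:6] = DB 98 94 43 -> value 140840027 (4 byte(s))
  byte[6]=0x0A cont=0 payload=0x0A=10: acc |= 10<<0 -> acc=10 shift=7 [end]
Varint 4: bytes[6:7] = 0A -> value 10 (1 byte(s))

Answer: 89 37 140840027 10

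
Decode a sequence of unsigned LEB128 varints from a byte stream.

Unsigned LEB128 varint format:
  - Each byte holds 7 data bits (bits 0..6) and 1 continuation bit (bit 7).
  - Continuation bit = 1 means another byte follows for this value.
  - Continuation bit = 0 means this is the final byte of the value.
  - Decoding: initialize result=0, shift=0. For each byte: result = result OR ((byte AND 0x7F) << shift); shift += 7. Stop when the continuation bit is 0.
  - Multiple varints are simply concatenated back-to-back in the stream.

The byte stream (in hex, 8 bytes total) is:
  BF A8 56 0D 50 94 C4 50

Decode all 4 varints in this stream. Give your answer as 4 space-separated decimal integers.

Answer: 1414207 13 80 1319444

Derivation:
  byte[0]=0xBF cont=1 payload=0x3F=63: acc |= 63<<0 -> acc=63 shift=7
  byte[1]=0xA8 cont=1 payload=0x28=40: acc |= 40<<7 -> acc=5183 shift=14
  byte[2]=0x56 cont=0 payload=0x56=86: acc |= 86<<14 -> acc=1414207 shift=21 [end]
Varint 1: bytes[0:3] = BF A8 56 -> value 1414207 (3 byte(s))
  byte[3]=0x0D cont=0 payload=0x0D=13: acc |= 13<<0 -> acc=13 shift=7 [end]
Varint 2: bytes[3:4] = 0D -> value 13 (1 byte(s))
  byte[4]=0x50 cont=0 payload=0x50=80: acc |= 80<<0 -> acc=80 shift=7 [end]
Varint 3: bytes[4:5] = 50 -> value 80 (1 byte(s))
  byte[5]=0x94 cont=1 payload=0x14=20: acc |= 20<<0 -> acc=20 shift=7
  byte[6]=0xC4 cont=1 payload=0x44=68: acc |= 68<<7 -> acc=8724 shift=14
  byte[7]=0x50 cont=0 payload=0x50=80: acc |= 80<<14 -> acc=1319444 shift=21 [end]
Varint 4: bytes[5:8] = 94 C4 50 -> value 1319444 (3 byte(s))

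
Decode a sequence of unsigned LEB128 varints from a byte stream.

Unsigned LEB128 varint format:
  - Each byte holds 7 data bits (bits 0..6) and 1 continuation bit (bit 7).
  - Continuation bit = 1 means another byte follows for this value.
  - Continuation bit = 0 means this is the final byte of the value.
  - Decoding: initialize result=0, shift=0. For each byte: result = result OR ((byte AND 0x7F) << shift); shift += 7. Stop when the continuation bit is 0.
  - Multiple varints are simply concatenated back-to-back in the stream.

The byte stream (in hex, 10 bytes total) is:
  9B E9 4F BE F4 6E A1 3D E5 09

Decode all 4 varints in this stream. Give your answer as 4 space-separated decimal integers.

  byte[0]=0x9B cont=1 payload=0x1B=27: acc |= 27<<0 -> acc=27 shift=7
  byte[1]=0xE9 cont=1 payload=0x69=105: acc |= 105<<7 -> acc=13467 shift=14
  byte[2]=0x4F cont=0 payload=0x4F=79: acc |= 79<<14 -> acc=1307803 shift=21 [end]
Varint 1: bytes[0:3] = 9B E9 4F -> value 1307803 (3 byte(s))
  byte[3]=0xBE cont=1 payload=0x3E=62: acc |= 62<<0 -> acc=62 shift=7
  byte[4]=0xF4 cont=1 payload=0x74=116: acc |= 116<<7 -> acc=14910 shift=14
  byte[5]=0x6E cont=0 payload=0x6E=110: acc |= 110<<14 -> acc=1817150 shift=21 [end]
Varint 2: bytes[3:6] = BE F4 6E -> value 1817150 (3 byte(s))
  byte[6]=0xA1 cont=1 payload=0x21=33: acc |= 33<<0 -> acc=33 shift=7
  byte[7]=0x3D cont=0 payload=0x3D=61: acc |= 61<<7 -> acc=7841 shift=14 [end]
Varint 3: bytes[6:8] = A1 3D -> value 7841 (2 byte(s))
  byte[8]=0xE5 cont=1 payload=0x65=101: acc |= 101<<0 -> acc=101 shift=7
  byte[9]=0x09 cont=0 payload=0x09=9: acc |= 9<<7 -> acc=1253 shift=14 [end]
Varint 4: bytes[8:10] = E5 09 -> value 1253 (2 byte(s))

Answer: 1307803 1817150 7841 1253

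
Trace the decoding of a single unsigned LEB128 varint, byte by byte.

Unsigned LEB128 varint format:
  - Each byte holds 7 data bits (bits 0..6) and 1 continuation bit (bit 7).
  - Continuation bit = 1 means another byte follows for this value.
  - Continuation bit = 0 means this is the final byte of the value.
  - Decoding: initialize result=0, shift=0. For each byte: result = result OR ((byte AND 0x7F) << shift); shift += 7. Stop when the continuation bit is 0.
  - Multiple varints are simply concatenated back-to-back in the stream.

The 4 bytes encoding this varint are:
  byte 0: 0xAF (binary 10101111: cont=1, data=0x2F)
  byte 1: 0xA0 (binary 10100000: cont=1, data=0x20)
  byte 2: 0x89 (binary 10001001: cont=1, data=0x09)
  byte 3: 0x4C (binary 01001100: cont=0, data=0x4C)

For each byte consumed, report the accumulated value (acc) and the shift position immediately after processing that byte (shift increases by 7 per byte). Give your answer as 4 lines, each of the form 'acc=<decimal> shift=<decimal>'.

Answer: acc=47 shift=7
acc=4143 shift=14
acc=151599 shift=21
acc=159535151 shift=28

Derivation:
byte 0=0xAF: payload=0x2F=47, contrib = 47<<0 = 47; acc -> 47, shift -> 7
byte 1=0xA0: payload=0x20=32, contrib = 32<<7 = 4096; acc -> 4143, shift -> 14
byte 2=0x89: payload=0x09=9, contrib = 9<<14 = 147456; acc -> 151599, shift -> 21
byte 3=0x4C: payload=0x4C=76, contrib = 76<<21 = 159383552; acc -> 159535151, shift -> 28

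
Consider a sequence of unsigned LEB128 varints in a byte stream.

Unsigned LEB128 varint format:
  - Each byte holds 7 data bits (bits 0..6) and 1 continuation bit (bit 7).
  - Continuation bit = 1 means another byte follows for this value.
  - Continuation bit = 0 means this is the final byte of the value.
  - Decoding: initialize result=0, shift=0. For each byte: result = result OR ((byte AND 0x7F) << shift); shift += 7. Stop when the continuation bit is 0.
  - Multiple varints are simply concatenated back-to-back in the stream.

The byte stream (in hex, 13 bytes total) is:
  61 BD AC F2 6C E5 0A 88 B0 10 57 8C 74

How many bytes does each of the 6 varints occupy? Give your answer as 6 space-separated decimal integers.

  byte[0]=0x61 cont=0 payload=0x61=97: acc |= 97<<0 -> acc=97 shift=7 [end]
Varint 1: bytes[0:1] = 61 -> value 97 (1 byte(s))
  byte[1]=0xBD cont=1 payload=0x3D=61: acc |= 61<<0 -> acc=61 shift=7
  byte[2]=0xAC cont=1 payload=0x2C=44: acc |= 44<<7 -> acc=5693 shift=14
  byte[3]=0xF2 cont=1 payload=0x72=114: acc |= 114<<14 -> acc=1873469 shift=21
  byte[4]=0x6C cont=0 payload=0x6C=108: acc |= 108<<21 -> acc=228365885 shift=28 [end]
Varint 2: bytes[1:5] = BD AC F2 6C -> value 228365885 (4 byte(s))
  byte[5]=0xE5 cont=1 payload=0x65=101: acc |= 101<<0 -> acc=101 shift=7
  byte[6]=0x0A cont=0 payload=0x0A=10: acc |= 10<<7 -> acc=1381 shift=14 [end]
Varint 3: bytes[5:7] = E5 0A -> value 1381 (2 byte(s))
  byte[7]=0x88 cont=1 payload=0x08=8: acc |= 8<<0 -> acc=8 shift=7
  byte[8]=0xB0 cont=1 payload=0x30=48: acc |= 48<<7 -> acc=6152 shift=14
  byte[9]=0x10 cont=0 payload=0x10=16: acc |= 16<<14 -> acc=268296 shift=21 [end]
Varint 4: bytes[7:10] = 88 B0 10 -> value 268296 (3 byte(s))
  byte[10]=0x57 cont=0 payload=0x57=87: acc |= 87<<0 -> acc=87 shift=7 [end]
Varint 5: bytes[10:11] = 57 -> value 87 (1 byte(s))
  byte[11]=0x8C cont=1 payload=0x0C=12: acc |= 12<<0 -> acc=12 shift=7
  byte[12]=0x74 cont=0 payload=0x74=116: acc |= 116<<7 -> acc=14860 shift=14 [end]
Varint 6: bytes[11:13] = 8C 74 -> value 14860 (2 byte(s))

Answer: 1 4 2 3 1 2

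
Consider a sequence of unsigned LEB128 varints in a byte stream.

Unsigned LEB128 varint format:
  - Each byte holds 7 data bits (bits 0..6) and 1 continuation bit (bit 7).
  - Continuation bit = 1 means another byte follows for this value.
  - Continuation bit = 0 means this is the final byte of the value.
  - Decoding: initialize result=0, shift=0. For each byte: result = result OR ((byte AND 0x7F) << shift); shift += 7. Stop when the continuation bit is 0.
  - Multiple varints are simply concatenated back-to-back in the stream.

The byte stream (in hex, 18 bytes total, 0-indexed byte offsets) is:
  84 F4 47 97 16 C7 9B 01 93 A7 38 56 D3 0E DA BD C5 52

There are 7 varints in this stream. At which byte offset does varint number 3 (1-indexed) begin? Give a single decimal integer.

Answer: 5

Derivation:
  byte[0]=0x84 cont=1 payload=0x04=4: acc |= 4<<0 -> acc=4 shift=7
  byte[1]=0xF4 cont=1 payload=0x74=116: acc |= 116<<7 -> acc=14852 shift=14
  byte[2]=0x47 cont=0 payload=0x47=71: acc |= 71<<14 -> acc=1178116 shift=21 [end]
Varint 1: bytes[0:3] = 84 F4 47 -> value 1178116 (3 byte(s))
  byte[3]=0x97 cont=1 payload=0x17=23: acc |= 23<<0 -> acc=23 shift=7
  byte[4]=0x16 cont=0 payload=0x16=22: acc |= 22<<7 -> acc=2839 shift=14 [end]
Varint 2: bytes[3:5] = 97 16 -> value 2839 (2 byte(s))
  byte[5]=0xC7 cont=1 payload=0x47=71: acc |= 71<<0 -> acc=71 shift=7
  byte[6]=0x9B cont=1 payload=0x1B=27: acc |= 27<<7 -> acc=3527 shift=14
  byte[7]=0x01 cont=0 payload=0x01=1: acc |= 1<<14 -> acc=19911 shift=21 [end]
Varint 3: bytes[5:8] = C7 9B 01 -> value 19911 (3 byte(s))
  byte[8]=0x93 cont=1 payload=0x13=19: acc |= 19<<0 -> acc=19 shift=7
  byte[9]=0xA7 cont=1 payload=0x27=39: acc |= 39<<7 -> acc=5011 shift=14
  byte[10]=0x38 cont=0 payload=0x38=56: acc |= 56<<14 -> acc=922515 shift=21 [end]
Varint 4: bytes[8:11] = 93 A7 38 -> value 922515 (3 byte(s))
  byte[11]=0x56 cont=0 payload=0x56=86: acc |= 86<<0 -> acc=86 shift=7 [end]
Varint 5: bytes[11:12] = 56 -> value 86 (1 byte(s))
  byte[12]=0xD3 cont=1 payload=0x53=83: acc |= 83<<0 -> acc=83 shift=7
  byte[13]=0x0E cont=0 payload=0x0E=14: acc |= 14<<7 -> acc=1875 shift=14 [end]
Varint 6: bytes[12:14] = D3 0E -> value 1875 (2 byte(s))
  byte[14]=0xDA cont=1 payload=0x5A=90: acc |= 90<<0 -> acc=90 shift=7
  byte[15]=0xBD cont=1 payload=0x3D=61: acc |= 61<<7 -> acc=7898 shift=14
  byte[16]=0xC5 cont=1 payload=0x45=69: acc |= 69<<14 -> acc=1138394 shift=21
  byte[17]=0x52 cont=0 payload=0x52=82: acc |= 82<<21 -> acc=173104858 shift=28 [end]
Varint 7: bytes[14:18] = DA BD C5 52 -> value 173104858 (4 byte(s))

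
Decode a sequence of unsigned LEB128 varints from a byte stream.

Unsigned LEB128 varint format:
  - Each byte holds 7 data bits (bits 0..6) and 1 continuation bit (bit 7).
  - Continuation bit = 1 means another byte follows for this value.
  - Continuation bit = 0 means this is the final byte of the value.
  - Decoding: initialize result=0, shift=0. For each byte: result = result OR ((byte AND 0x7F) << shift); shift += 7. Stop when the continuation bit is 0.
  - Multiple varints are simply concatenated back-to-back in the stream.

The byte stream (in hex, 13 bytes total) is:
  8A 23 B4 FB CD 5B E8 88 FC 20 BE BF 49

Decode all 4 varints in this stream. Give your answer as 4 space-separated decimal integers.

Answer: 4490 192118196 69141608 1204158

Derivation:
  byte[0]=0x8A cont=1 payload=0x0A=10: acc |= 10<<0 -> acc=10 shift=7
  byte[1]=0x23 cont=0 payload=0x23=35: acc |= 35<<7 -> acc=4490 shift=14 [end]
Varint 1: bytes[0:2] = 8A 23 -> value 4490 (2 byte(s))
  byte[2]=0xB4 cont=1 payload=0x34=52: acc |= 52<<0 -> acc=52 shift=7
  byte[3]=0xFB cont=1 payload=0x7B=123: acc |= 123<<7 -> acc=15796 shift=14
  byte[4]=0xCD cont=1 payload=0x4D=77: acc |= 77<<14 -> acc=1277364 shift=21
  byte[5]=0x5B cont=0 payload=0x5B=91: acc |= 91<<21 -> acc=192118196 shift=28 [end]
Varint 2: bytes[2:6] = B4 FB CD 5B -> value 192118196 (4 byte(s))
  byte[6]=0xE8 cont=1 payload=0x68=104: acc |= 104<<0 -> acc=104 shift=7
  byte[7]=0x88 cont=1 payload=0x08=8: acc |= 8<<7 -> acc=1128 shift=14
  byte[8]=0xFC cont=1 payload=0x7C=124: acc |= 124<<14 -> acc=2032744 shift=21
  byte[9]=0x20 cont=0 payload=0x20=32: acc |= 32<<21 -> acc=69141608 shift=28 [end]
Varint 3: bytes[6:10] = E8 88 FC 20 -> value 69141608 (4 byte(s))
  byte[10]=0xBE cont=1 payload=0x3E=62: acc |= 62<<0 -> acc=62 shift=7
  byte[11]=0xBF cont=1 payload=0x3F=63: acc |= 63<<7 -> acc=8126 shift=14
  byte[12]=0x49 cont=0 payload=0x49=73: acc |= 73<<14 -> acc=1204158 shift=21 [end]
Varint 4: bytes[10:13] = BE BF 49 -> value 1204158 (3 byte(s))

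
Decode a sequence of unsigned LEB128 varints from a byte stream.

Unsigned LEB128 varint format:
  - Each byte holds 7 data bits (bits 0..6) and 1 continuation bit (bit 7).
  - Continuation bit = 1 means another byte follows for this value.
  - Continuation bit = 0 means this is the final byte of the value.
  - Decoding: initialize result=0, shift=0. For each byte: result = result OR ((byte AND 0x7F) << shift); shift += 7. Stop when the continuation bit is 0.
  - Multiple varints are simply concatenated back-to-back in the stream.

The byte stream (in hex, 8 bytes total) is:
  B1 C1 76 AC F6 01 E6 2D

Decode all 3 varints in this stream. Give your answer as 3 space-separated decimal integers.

  byte[0]=0xB1 cont=1 payload=0x31=49: acc |= 49<<0 -> acc=49 shift=7
  byte[1]=0xC1 cont=1 payload=0x41=65: acc |= 65<<7 -> acc=8369 shift=14
  byte[2]=0x76 cont=0 payload=0x76=118: acc |= 118<<14 -> acc=1941681 shift=21 [end]
Varint 1: bytes[0:3] = B1 C1 76 -> value 1941681 (3 byte(s))
  byte[3]=0xAC cont=1 payload=0x2C=44: acc |= 44<<0 -> acc=44 shift=7
  byte[4]=0xF6 cont=1 payload=0x76=118: acc |= 118<<7 -> acc=15148 shift=14
  byte[5]=0x01 cont=0 payload=0x01=1: acc |= 1<<14 -> acc=31532 shift=21 [end]
Varint 2: bytes[3:6] = AC F6 01 -> value 31532 (3 byte(s))
  byte[6]=0xE6 cont=1 payload=0x66=102: acc |= 102<<0 -> acc=102 shift=7
  byte[7]=0x2D cont=0 payload=0x2D=45: acc |= 45<<7 -> acc=5862 shift=14 [end]
Varint 3: bytes[6:8] = E6 2D -> value 5862 (2 byte(s))

Answer: 1941681 31532 5862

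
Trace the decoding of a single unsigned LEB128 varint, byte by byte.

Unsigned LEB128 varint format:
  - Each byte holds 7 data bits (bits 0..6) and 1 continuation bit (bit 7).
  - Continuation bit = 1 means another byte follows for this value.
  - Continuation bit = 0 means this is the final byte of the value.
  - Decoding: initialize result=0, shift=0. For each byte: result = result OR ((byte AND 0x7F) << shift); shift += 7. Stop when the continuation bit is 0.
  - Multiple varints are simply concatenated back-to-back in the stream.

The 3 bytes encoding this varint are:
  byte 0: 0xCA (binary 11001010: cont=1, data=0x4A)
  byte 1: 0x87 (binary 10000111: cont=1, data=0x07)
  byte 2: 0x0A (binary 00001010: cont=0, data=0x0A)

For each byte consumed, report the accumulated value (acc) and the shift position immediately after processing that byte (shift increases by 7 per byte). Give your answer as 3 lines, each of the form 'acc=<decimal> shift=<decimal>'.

byte 0=0xCA: payload=0x4A=74, contrib = 74<<0 = 74; acc -> 74, shift -> 7
byte 1=0x87: payload=0x07=7, contrib = 7<<7 = 896; acc -> 970, shift -> 14
byte 2=0x0A: payload=0x0A=10, contrib = 10<<14 = 163840; acc -> 164810, shift -> 21

Answer: acc=74 shift=7
acc=970 shift=14
acc=164810 shift=21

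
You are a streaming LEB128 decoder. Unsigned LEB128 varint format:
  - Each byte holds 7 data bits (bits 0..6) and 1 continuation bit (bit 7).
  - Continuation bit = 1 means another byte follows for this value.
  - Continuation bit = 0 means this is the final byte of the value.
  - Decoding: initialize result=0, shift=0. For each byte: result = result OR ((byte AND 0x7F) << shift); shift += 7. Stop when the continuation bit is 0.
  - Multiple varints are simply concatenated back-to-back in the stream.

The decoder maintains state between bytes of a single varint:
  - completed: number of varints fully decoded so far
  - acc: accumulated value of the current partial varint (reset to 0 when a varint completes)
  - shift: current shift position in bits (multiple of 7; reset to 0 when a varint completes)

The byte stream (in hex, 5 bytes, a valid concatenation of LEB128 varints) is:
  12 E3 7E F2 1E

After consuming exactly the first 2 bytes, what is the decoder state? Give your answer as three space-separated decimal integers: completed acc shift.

byte[0]=0x12 cont=0 payload=0x12: varint #1 complete (value=18); reset -> completed=1 acc=0 shift=0
byte[1]=0xE3 cont=1 payload=0x63: acc |= 99<<0 -> completed=1 acc=99 shift=7

Answer: 1 99 7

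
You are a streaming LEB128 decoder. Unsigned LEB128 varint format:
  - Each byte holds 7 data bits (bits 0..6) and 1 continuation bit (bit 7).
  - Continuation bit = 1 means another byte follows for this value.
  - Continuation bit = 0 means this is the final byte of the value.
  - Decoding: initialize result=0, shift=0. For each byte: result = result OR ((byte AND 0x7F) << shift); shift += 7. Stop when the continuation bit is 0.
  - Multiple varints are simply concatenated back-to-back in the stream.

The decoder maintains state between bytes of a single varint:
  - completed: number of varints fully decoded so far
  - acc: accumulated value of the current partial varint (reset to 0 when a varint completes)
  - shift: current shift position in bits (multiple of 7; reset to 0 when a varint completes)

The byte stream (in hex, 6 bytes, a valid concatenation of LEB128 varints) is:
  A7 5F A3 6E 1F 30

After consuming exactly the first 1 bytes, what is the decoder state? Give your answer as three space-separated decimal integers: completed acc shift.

byte[0]=0xA7 cont=1 payload=0x27: acc |= 39<<0 -> completed=0 acc=39 shift=7

Answer: 0 39 7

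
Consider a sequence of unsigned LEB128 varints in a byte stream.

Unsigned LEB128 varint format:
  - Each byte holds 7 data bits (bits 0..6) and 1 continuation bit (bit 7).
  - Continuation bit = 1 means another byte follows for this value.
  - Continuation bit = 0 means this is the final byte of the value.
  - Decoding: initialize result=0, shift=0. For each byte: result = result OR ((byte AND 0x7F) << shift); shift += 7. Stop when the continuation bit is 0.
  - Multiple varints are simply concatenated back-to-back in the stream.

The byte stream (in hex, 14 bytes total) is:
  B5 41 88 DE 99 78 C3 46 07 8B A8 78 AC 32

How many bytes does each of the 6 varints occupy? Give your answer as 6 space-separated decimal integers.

Answer: 2 4 2 1 3 2

Derivation:
  byte[0]=0xB5 cont=1 payload=0x35=53: acc |= 53<<0 -> acc=53 shift=7
  byte[1]=0x41 cont=0 payload=0x41=65: acc |= 65<<7 -> acc=8373 shift=14 [end]
Varint 1: bytes[0:2] = B5 41 -> value 8373 (2 byte(s))
  byte[2]=0x88 cont=1 payload=0x08=8: acc |= 8<<0 -> acc=8 shift=7
  byte[3]=0xDE cont=1 payload=0x5E=94: acc |= 94<<7 -> acc=12040 shift=14
  byte[4]=0x99 cont=1 payload=0x19=25: acc |= 25<<14 -> acc=421640 shift=21
  byte[5]=0x78 cont=0 payload=0x78=120: acc |= 120<<21 -> acc=252079880 shift=28 [end]
Varint 2: bytes[2:6] = 88 DE 99 78 -> value 252079880 (4 byte(s))
  byte[6]=0xC3 cont=1 payload=0x43=67: acc |= 67<<0 -> acc=67 shift=7
  byte[7]=0x46 cont=0 payload=0x46=70: acc |= 70<<7 -> acc=9027 shift=14 [end]
Varint 3: bytes[6:8] = C3 46 -> value 9027 (2 byte(s))
  byte[8]=0x07 cont=0 payload=0x07=7: acc |= 7<<0 -> acc=7 shift=7 [end]
Varint 4: bytes[8:9] = 07 -> value 7 (1 byte(s))
  byte[9]=0x8B cont=1 payload=0x0B=11: acc |= 11<<0 -> acc=11 shift=7
  byte[10]=0xA8 cont=1 payload=0x28=40: acc |= 40<<7 -> acc=5131 shift=14
  byte[11]=0x78 cont=0 payload=0x78=120: acc |= 120<<14 -> acc=1971211 shift=21 [end]
Varint 5: bytes[9:12] = 8B A8 78 -> value 1971211 (3 byte(s))
  byte[12]=0xAC cont=1 payload=0x2C=44: acc |= 44<<0 -> acc=44 shift=7
  byte[13]=0x32 cont=0 payload=0x32=50: acc |= 50<<7 -> acc=6444 shift=14 [end]
Varint 6: bytes[12:14] = AC 32 -> value 6444 (2 byte(s))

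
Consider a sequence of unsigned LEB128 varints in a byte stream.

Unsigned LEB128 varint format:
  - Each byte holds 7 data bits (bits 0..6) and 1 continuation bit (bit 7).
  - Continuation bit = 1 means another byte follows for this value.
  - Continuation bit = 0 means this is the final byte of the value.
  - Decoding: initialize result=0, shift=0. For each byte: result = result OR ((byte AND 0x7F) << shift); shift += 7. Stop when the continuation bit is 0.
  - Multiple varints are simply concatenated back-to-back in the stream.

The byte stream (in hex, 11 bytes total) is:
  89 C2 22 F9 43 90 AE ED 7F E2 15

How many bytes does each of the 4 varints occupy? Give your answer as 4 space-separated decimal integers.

Answer: 3 2 4 2

Derivation:
  byte[0]=0x89 cont=1 payload=0x09=9: acc |= 9<<0 -> acc=9 shift=7
  byte[1]=0xC2 cont=1 payload=0x42=66: acc |= 66<<7 -> acc=8457 shift=14
  byte[2]=0x22 cont=0 payload=0x22=34: acc |= 34<<14 -> acc=565513 shift=21 [end]
Varint 1: bytes[0:3] = 89 C2 22 -> value 565513 (3 byte(s))
  byte[3]=0xF9 cont=1 payload=0x79=121: acc |= 121<<0 -> acc=121 shift=7
  byte[4]=0x43 cont=0 payload=0x43=67: acc |= 67<<7 -> acc=8697 shift=14 [end]
Varint 2: bytes[3:5] = F9 43 -> value 8697 (2 byte(s))
  byte[5]=0x90 cont=1 payload=0x10=16: acc |= 16<<0 -> acc=16 shift=7
  byte[6]=0xAE cont=1 payload=0x2E=46: acc |= 46<<7 -> acc=5904 shift=14
  byte[7]=0xED cont=1 payload=0x6D=109: acc |= 109<<14 -> acc=1791760 shift=21
  byte[8]=0x7F cont=0 payload=0x7F=127: acc |= 127<<21 -> acc=268130064 shift=28 [end]
Varint 3: bytes[5:9] = 90 AE ED 7F -> value 268130064 (4 byte(s))
  byte[9]=0xE2 cont=1 payload=0x62=98: acc |= 98<<0 -> acc=98 shift=7
  byte[10]=0x15 cont=0 payload=0x15=21: acc |= 21<<7 -> acc=2786 shift=14 [end]
Varint 4: bytes[9:11] = E2 15 -> value 2786 (2 byte(s))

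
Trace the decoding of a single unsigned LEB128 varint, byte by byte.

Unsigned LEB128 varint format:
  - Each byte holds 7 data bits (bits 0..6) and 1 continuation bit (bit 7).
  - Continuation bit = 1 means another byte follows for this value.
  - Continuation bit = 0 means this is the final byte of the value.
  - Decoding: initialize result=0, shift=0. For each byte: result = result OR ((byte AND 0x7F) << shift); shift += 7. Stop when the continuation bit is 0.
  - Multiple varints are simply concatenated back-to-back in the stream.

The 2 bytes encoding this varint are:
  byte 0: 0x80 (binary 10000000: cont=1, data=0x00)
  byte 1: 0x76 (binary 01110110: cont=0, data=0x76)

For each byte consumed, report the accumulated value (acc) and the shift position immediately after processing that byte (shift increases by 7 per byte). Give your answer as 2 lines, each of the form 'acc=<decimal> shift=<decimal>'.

Answer: acc=0 shift=7
acc=15104 shift=14

Derivation:
byte 0=0x80: payload=0x00=0, contrib = 0<<0 = 0; acc -> 0, shift -> 7
byte 1=0x76: payload=0x76=118, contrib = 118<<7 = 15104; acc -> 15104, shift -> 14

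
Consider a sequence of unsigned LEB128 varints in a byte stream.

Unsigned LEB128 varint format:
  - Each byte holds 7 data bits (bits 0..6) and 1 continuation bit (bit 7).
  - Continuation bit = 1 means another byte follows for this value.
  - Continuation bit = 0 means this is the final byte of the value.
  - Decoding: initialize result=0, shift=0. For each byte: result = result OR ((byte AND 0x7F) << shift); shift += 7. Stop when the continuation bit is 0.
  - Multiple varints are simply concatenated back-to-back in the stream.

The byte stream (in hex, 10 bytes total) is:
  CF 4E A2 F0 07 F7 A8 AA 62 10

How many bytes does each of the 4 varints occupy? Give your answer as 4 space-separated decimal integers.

  byte[0]=0xCF cont=1 payload=0x4F=79: acc |= 79<<0 -> acc=79 shift=7
  byte[1]=0x4E cont=0 payload=0x4E=78: acc |= 78<<7 -> acc=10063 shift=14 [end]
Varint 1: bytes[0:2] = CF 4E -> value 10063 (2 byte(s))
  byte[2]=0xA2 cont=1 payload=0x22=34: acc |= 34<<0 -> acc=34 shift=7
  byte[3]=0xF0 cont=1 payload=0x70=112: acc |= 112<<7 -> acc=14370 shift=14
  byte[4]=0x07 cont=0 payload=0x07=7: acc |= 7<<14 -> acc=129058 shift=21 [end]
Varint 2: bytes[2:5] = A2 F0 07 -> value 129058 (3 byte(s))
  byte[5]=0xF7 cont=1 payload=0x77=119: acc |= 119<<0 -> acc=119 shift=7
  byte[6]=0xA8 cont=1 payload=0x28=40: acc |= 40<<7 -> acc=5239 shift=14
  byte[7]=0xAA cont=1 payload=0x2A=42: acc |= 42<<14 -> acc=693367 shift=21
  byte[8]=0x62 cont=0 payload=0x62=98: acc |= 98<<21 -> acc=206214263 shift=28 [end]
Varint 3: bytes[5:9] = F7 A8 AA 62 -> value 206214263 (4 byte(s))
  byte[9]=0x10 cont=0 payload=0x10=16: acc |= 16<<0 -> acc=16 shift=7 [end]
Varint 4: bytes[9:10] = 10 -> value 16 (1 byte(s))

Answer: 2 3 4 1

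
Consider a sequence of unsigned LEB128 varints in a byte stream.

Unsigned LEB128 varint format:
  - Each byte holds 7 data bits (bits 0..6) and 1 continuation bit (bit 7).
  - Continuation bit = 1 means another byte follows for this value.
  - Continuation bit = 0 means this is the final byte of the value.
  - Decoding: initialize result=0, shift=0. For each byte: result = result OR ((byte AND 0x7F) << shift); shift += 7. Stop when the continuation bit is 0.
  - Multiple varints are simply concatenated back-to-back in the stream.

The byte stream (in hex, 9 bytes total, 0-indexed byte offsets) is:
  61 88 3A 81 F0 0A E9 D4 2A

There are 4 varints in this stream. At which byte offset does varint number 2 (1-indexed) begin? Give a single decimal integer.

  byte[0]=0x61 cont=0 payload=0x61=97: acc |= 97<<0 -> acc=97 shift=7 [end]
Varint 1: bytes[0:1] = 61 -> value 97 (1 byte(s))
  byte[1]=0x88 cont=1 payload=0x08=8: acc |= 8<<0 -> acc=8 shift=7
  byte[2]=0x3A cont=0 payload=0x3A=58: acc |= 58<<7 -> acc=7432 shift=14 [end]
Varint 2: bytes[1:3] = 88 3A -> value 7432 (2 byte(s))
  byte[3]=0x81 cont=1 payload=0x01=1: acc |= 1<<0 -> acc=1 shift=7
  byte[4]=0xF0 cont=1 payload=0x70=112: acc |= 112<<7 -> acc=14337 shift=14
  byte[5]=0x0A cont=0 payload=0x0A=10: acc |= 10<<14 -> acc=178177 shift=21 [end]
Varint 3: bytes[3:6] = 81 F0 0A -> value 178177 (3 byte(s))
  byte[6]=0xE9 cont=1 payload=0x69=105: acc |= 105<<0 -> acc=105 shift=7
  byte[7]=0xD4 cont=1 payload=0x54=84: acc |= 84<<7 -> acc=10857 shift=14
  byte[8]=0x2A cont=0 payload=0x2A=42: acc |= 42<<14 -> acc=698985 shift=21 [end]
Varint 4: bytes[6:9] = E9 D4 2A -> value 698985 (3 byte(s))

Answer: 1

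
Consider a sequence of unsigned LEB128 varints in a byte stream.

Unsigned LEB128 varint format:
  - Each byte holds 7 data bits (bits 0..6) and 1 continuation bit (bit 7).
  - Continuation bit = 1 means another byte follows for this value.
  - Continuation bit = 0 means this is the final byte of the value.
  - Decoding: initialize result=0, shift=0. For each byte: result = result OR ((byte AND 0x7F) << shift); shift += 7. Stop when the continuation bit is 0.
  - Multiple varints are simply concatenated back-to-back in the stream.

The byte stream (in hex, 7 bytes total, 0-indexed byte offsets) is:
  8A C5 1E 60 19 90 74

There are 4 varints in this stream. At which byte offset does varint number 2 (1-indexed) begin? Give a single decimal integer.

  byte[0]=0x8A cont=1 payload=0x0A=10: acc |= 10<<0 -> acc=10 shift=7
  byte[1]=0xC5 cont=1 payload=0x45=69: acc |= 69<<7 -> acc=8842 shift=14
  byte[2]=0x1E cont=0 payload=0x1E=30: acc |= 30<<14 -> acc=500362 shift=21 [end]
Varint 1: bytes[0:3] = 8A C5 1E -> value 500362 (3 byte(s))
  byte[3]=0x60 cont=0 payload=0x60=96: acc |= 96<<0 -> acc=96 shift=7 [end]
Varint 2: bytes[3:4] = 60 -> value 96 (1 byte(s))
  byte[4]=0x19 cont=0 payload=0x19=25: acc |= 25<<0 -> acc=25 shift=7 [end]
Varint 3: bytes[4:5] = 19 -> value 25 (1 byte(s))
  byte[5]=0x90 cont=1 payload=0x10=16: acc |= 16<<0 -> acc=16 shift=7
  byte[6]=0x74 cont=0 payload=0x74=116: acc |= 116<<7 -> acc=14864 shift=14 [end]
Varint 4: bytes[5:7] = 90 74 -> value 14864 (2 byte(s))

Answer: 3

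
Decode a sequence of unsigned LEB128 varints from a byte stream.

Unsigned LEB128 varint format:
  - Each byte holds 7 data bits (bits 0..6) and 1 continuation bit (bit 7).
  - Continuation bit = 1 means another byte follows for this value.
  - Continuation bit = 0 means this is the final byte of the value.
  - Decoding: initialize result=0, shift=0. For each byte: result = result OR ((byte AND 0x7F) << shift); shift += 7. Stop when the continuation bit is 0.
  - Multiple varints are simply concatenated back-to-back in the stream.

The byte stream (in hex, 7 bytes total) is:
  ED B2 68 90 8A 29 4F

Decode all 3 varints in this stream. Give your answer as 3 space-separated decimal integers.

  byte[0]=0xED cont=1 payload=0x6D=109: acc |= 109<<0 -> acc=109 shift=7
  byte[1]=0xB2 cont=1 payload=0x32=50: acc |= 50<<7 -> acc=6509 shift=14
  byte[2]=0x68 cont=0 payload=0x68=104: acc |= 104<<14 -> acc=1710445 shift=21 [end]
Varint 1: bytes[0:3] = ED B2 68 -> value 1710445 (3 byte(s))
  byte[3]=0x90 cont=1 payload=0x10=16: acc |= 16<<0 -> acc=16 shift=7
  byte[4]=0x8A cont=1 payload=0x0A=10: acc |= 10<<7 -> acc=1296 shift=14
  byte[5]=0x29 cont=0 payload=0x29=41: acc |= 41<<14 -> acc=673040 shift=21 [end]
Varint 2: bytes[3:6] = 90 8A 29 -> value 673040 (3 byte(s))
  byte[6]=0x4F cont=0 payload=0x4F=79: acc |= 79<<0 -> acc=79 shift=7 [end]
Varint 3: bytes[6:7] = 4F -> value 79 (1 byte(s))

Answer: 1710445 673040 79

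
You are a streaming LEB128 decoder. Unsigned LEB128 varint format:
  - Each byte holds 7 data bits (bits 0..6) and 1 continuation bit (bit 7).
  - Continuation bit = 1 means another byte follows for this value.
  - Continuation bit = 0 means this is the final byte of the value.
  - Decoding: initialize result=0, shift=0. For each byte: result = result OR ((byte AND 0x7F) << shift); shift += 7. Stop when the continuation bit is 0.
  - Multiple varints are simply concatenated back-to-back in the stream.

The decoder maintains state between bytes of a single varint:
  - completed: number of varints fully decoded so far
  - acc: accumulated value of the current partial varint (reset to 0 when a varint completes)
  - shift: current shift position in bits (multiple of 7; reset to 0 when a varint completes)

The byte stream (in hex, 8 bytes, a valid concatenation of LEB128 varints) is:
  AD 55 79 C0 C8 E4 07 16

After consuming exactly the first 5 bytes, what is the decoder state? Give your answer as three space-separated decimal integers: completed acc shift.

Answer: 2 9280 14

Derivation:
byte[0]=0xAD cont=1 payload=0x2D: acc |= 45<<0 -> completed=0 acc=45 shift=7
byte[1]=0x55 cont=0 payload=0x55: varint #1 complete (value=10925); reset -> completed=1 acc=0 shift=0
byte[2]=0x79 cont=0 payload=0x79: varint #2 complete (value=121); reset -> completed=2 acc=0 shift=0
byte[3]=0xC0 cont=1 payload=0x40: acc |= 64<<0 -> completed=2 acc=64 shift=7
byte[4]=0xC8 cont=1 payload=0x48: acc |= 72<<7 -> completed=2 acc=9280 shift=14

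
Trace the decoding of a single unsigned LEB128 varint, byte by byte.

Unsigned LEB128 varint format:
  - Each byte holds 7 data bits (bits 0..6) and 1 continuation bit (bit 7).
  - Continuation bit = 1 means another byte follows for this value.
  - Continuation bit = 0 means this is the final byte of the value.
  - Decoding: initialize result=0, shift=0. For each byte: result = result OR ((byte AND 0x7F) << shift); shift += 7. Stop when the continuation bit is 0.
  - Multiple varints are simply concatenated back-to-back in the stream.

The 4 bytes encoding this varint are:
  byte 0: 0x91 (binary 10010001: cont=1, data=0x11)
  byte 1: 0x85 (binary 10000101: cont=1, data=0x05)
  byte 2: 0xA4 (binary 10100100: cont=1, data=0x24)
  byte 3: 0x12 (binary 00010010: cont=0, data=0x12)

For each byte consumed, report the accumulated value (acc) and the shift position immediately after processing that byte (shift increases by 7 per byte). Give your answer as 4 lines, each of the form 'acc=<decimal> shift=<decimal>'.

byte 0=0x91: payload=0x11=17, contrib = 17<<0 = 17; acc -> 17, shift -> 7
byte 1=0x85: payload=0x05=5, contrib = 5<<7 = 640; acc -> 657, shift -> 14
byte 2=0xA4: payload=0x24=36, contrib = 36<<14 = 589824; acc -> 590481, shift -> 21
byte 3=0x12: payload=0x12=18, contrib = 18<<21 = 37748736; acc -> 38339217, shift -> 28

Answer: acc=17 shift=7
acc=657 shift=14
acc=590481 shift=21
acc=38339217 shift=28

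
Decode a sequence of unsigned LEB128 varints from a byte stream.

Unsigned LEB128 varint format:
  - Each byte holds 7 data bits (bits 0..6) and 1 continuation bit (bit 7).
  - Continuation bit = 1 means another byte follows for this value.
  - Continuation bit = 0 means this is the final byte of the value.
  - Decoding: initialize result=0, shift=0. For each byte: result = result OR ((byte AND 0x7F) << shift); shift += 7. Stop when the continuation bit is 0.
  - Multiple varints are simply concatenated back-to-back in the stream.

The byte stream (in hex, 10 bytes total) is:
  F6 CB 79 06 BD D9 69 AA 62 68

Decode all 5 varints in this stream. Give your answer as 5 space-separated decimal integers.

Answer: 1992182 6 1731773 12586 104

Derivation:
  byte[0]=0xF6 cont=1 payload=0x76=118: acc |= 118<<0 -> acc=118 shift=7
  byte[1]=0xCB cont=1 payload=0x4B=75: acc |= 75<<7 -> acc=9718 shift=14
  byte[2]=0x79 cont=0 payload=0x79=121: acc |= 121<<14 -> acc=1992182 shift=21 [end]
Varint 1: bytes[0:3] = F6 CB 79 -> value 1992182 (3 byte(s))
  byte[3]=0x06 cont=0 payload=0x06=6: acc |= 6<<0 -> acc=6 shift=7 [end]
Varint 2: bytes[3:4] = 06 -> value 6 (1 byte(s))
  byte[4]=0xBD cont=1 payload=0x3D=61: acc |= 61<<0 -> acc=61 shift=7
  byte[5]=0xD9 cont=1 payload=0x59=89: acc |= 89<<7 -> acc=11453 shift=14
  byte[6]=0x69 cont=0 payload=0x69=105: acc |= 105<<14 -> acc=1731773 shift=21 [end]
Varint 3: bytes[4:7] = BD D9 69 -> value 1731773 (3 byte(s))
  byte[7]=0xAA cont=1 payload=0x2A=42: acc |= 42<<0 -> acc=42 shift=7
  byte[8]=0x62 cont=0 payload=0x62=98: acc |= 98<<7 -> acc=12586 shift=14 [end]
Varint 4: bytes[7:9] = AA 62 -> value 12586 (2 byte(s))
  byte[9]=0x68 cont=0 payload=0x68=104: acc |= 104<<0 -> acc=104 shift=7 [end]
Varint 5: bytes[9:10] = 68 -> value 104 (1 byte(s))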